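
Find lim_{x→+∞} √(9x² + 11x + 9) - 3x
As x → +∞: multiply by the conjugate to get (11x+9)/(√(9x²+11x+9)+3x); the denominator ~ 6x, so the limit is 11/6.
Limit = 11/6.

Final answer: 11/6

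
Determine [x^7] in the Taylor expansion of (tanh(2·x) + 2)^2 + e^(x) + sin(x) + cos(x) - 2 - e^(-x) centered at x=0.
Expand to order 7: (tanh(2·x) + 2)^2 + e^(x) + sin(x) + cos(x) - 2 - e^(-x) = -46421·x^7/1680 + 17407·x^6/720 + 2051·x^5/120 - 85·x^4/8 - 21·x^3/2 + 7·x^2/2 + 11·x + 3 + O(x^8).
The coefficient of x^7 is -46421/1680.

Final answer: -46421/1680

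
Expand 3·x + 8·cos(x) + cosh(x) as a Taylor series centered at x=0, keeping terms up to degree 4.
3·x^4/8 - 7·x^2/2 + 3·x + 9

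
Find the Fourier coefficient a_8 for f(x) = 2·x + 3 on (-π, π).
a_8 = (1/π) ∫_{-π}^{π} f(x)·cos(8x) dx.
Evaluate the integral (use parity and integration by parts as needed): a_8 = 0.

Final answer: 0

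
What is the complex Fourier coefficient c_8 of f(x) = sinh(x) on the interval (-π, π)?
Compute the real Fourier coefficients first: a_8 = 0, b_8 = -16·sinh(π)/(65·π).
Then c_8 = (a_8 − i·b_8)/2 = 8·i·sinh(π)/(65·π).

Final answer: 8·i·sinh(π)/(65·π)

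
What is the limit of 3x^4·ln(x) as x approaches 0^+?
This is a 0·∞ indeterminate form at x → 0⁺.
Rewrite the product as 3·ln(x) / x^(-4) and apply L'Hôpital, or use the standard hierarchy x^(-4) ≫ |ln x| as x → 0⁺.
The indeterminate product → 0, so the limit = 0.

Final answer: 0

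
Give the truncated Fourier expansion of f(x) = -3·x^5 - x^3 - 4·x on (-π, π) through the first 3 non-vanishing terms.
(-716 - 6·π^4 + 118·π^2)·sin(x) + (-14·π^2 + 25 + 3·π^4)·sin(2·x) + (-2·π^4 - 140/27 + 34·π^2/9)·sin(3·x)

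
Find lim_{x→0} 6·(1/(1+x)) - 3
Direct substitution at x = 0 gives 3.

Final answer: 3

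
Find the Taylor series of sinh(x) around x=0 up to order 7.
x^7/5040 + x^5/120 + x^3/6 + x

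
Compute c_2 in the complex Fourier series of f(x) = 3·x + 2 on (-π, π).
Compute the real Fourier coefficients first: a_2 = 0, b_2 = -3.
Then c_2 = (a_2 − i·b_2)/2 = 3·i/2.

Final answer: 3·i/2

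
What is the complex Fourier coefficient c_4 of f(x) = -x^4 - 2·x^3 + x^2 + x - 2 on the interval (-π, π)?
Compute the real Fourier coefficients first: a_4 = 7/16 - π^2/2, b_4 = -7/8 + π^2.
Then c_4 = (a_4 − i·b_4)/2 = -π^2/4 + 7/32 - i·π^2/2 + 7·i/16.

Final answer: -π^2/4 + 7/32 - i·π^2/2 + 7·i/16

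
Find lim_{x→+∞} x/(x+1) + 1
Evaluate the dominant behaviour as x → +∞; each term tends to a finite value or vanishes.
Limit = 2.

Final answer: 2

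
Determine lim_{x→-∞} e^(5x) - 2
Evaluate the dominant behaviour as x → -∞; each term tends to a finite value or vanishes.
Limit = -2.

Final answer: -2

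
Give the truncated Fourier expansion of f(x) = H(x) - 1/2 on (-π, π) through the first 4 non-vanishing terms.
2·sin(x)/π + 2·sin(3·x)/(3·π) + 2·sin(5·x)/(5·π) + 2·sin(7·x)/(7·π)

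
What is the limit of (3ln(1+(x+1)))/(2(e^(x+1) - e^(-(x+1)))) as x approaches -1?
Both numerator and denominator → 0 as x → -1; this is a 0/0 indeterminate form.
Expand each to leading order near x = -1: numerator ~ 3·(x + 1), denominator ~ 4·(x + 1).
The limit of the ratio is 3/4.

Final answer: 3/4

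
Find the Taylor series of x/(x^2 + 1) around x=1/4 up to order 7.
4/17 + 240·(x - 1/4)/289 - 3008·(x - 1/4)^2/4913 - 41216·(x - 1/4)^3/83521 + 1147904·(x - 1/4)^4/1419857 + 2027520·(x - 1/4)^5/24137569 - 328450048·(x - 1/4)^6/410338673 + 2076114944·(x - 1/4)^7/6975757441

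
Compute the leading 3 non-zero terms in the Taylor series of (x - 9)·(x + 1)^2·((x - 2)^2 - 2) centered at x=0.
45·x^2 + 2·x - 18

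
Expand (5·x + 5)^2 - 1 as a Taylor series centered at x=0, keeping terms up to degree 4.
25·x^2 + 50·x + 24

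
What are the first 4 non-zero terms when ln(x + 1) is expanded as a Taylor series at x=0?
-x^4/4 + x^3/3 - x^2/2 + x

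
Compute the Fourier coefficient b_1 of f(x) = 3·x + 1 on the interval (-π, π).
b_1 = (1/π) ∫_{-π}^{π} f(x)·sin(1x) dx.
Evaluate the integral (use parity and integration by parts as needed): b_1 = 6.

Final answer: 6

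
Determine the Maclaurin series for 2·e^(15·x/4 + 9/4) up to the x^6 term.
253125·x^6·e^(9/4)/32768 + 50625·x^5·e^(9/4)/4096 + 16875·x^4·e^(9/4)/1024 + 1125·x^3·e^(9/4)/64 + 225·x^2·e^(9/4)/16 + 15·x·e^(9/4)/2 + 2·e^(9/4)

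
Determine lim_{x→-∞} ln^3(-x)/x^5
This is an ∞/∞ indeterminate form as x → -∞.
Compare growth rates of the dominant terms (exponentials ≫ polynomials ≫ logarithms), or apply L'Hôpital's rule; the quotient → 0.
Limit = 0.

Final answer: 0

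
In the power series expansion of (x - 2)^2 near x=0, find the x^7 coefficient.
Expand to order 7: (x - 2)^2 = x^2 - 4·x + 4 + O(x^8).
The coefficient of x^7 is 0.

Final answer: 0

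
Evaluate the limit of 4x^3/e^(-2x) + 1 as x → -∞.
The quotient is an ∞/∞ indeterminate form as x → -∞.
Compare growth rates of the dominant terms (exponentials ≫ polynomials ≫ logarithms), or apply L'Hôpital's rule; the quotient → 0.
Adding the constant: 0 + 1 = 1. Limit = 1.

Final answer: 1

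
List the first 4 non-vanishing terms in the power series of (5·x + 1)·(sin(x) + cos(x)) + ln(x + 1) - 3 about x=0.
-7·x^3/3 + 4·x^2 + 7·x - 2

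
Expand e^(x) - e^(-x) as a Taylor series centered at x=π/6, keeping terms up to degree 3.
(-1 + e^(π/3))·e^(-π/6) + (1 + e^(π/3))·e^(-π/6)·(x - π/6) + (-1 + e^(π/3))·e^(-π/6)·(x - π/6)^2/2 + (1 + e^(π/3))·e^(-π/6)·(x - π/6)^3/6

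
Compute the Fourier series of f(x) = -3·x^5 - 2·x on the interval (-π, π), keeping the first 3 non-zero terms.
(-724 - 6·π^4 + 120·π^2)·sin(x) + (-15·π^2 + 49/2 + 3·π^4)·sin(2·x) + (-2·π^4 - 116/27 + 40·π^2/9)·sin(3·x)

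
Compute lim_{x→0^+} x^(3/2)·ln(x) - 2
The product is a 0·∞ indeterminate form at x → 0⁺.
Rewrite the product as ln(x) / x^(-3/2) and apply L'Hôpital, or use the standard hierarchy x^(-3/2) ≫ |ln x| as x → 0⁺.
The indeterminate product → 0, so the limit = -2.

Final answer: -2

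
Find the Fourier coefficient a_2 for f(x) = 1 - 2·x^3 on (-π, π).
a_2 = (1/π) ∫_{-π}^{π} f(x)·cos(2x) dx.
Evaluate the integral (use parity and integration by parts as needed): a_2 = 0.

Final answer: 0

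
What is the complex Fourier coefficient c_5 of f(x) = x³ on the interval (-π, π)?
Compute the real Fourier coefficients first: a_5 = 0, b_5 = -12/125 + 2·π^2/5.
Then c_5 = (a_5 − i·b_5)/2 = -i·π^2/5 + 6·i/125.

Final answer: -i·π^2/5 + 6·i/125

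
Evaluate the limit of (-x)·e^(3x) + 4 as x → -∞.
The product is a 0·∞ indeterminate form at x → -∞.
Rewrite the product as (-x) / e^(-3x) (an ∞/∞ form) and apply L'Hôpital, or use the standard hierarchy e^(3|x|) ≫ |(-x)| as x → -∞.
The indeterminate product → 0, so the limit = 4.

Final answer: 4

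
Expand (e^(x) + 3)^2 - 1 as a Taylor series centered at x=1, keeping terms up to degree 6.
e^(2) + 8 + 6·e + (2·e^(2) + 6·e)·(x - 1) + (3·e + 2·e^(2))·(x - 1)^2 + (e + 4·e^(2)/3)·(x - 1)^3 + (e/4 + 2·e^(2)/3)·(x - 1)^4 + (e/20 + 4·e^(2)/15)·(x - 1)^5 + (e/120 + 4·e^(2)/45)·(x - 1)^6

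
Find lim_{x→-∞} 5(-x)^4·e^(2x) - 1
The product is a 0·∞ indeterminate form at x → -∞.
Rewrite the product as 5(-x)^4 / e^(-2x) (an ∞/∞ form) and apply L'Hôpital, or use the standard hierarchy e^(2|x|) ≫ |(-x)^4| as x → -∞.
The indeterminate product → 0, so the limit = -1.

Final answer: -1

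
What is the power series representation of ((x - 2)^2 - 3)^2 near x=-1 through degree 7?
36 - 72·(x + 1) + 48·(x + 1)^2 - 12·(x + 1)^3 + (x + 1)^4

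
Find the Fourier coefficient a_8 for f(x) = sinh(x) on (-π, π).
a_8 = (1/π) ∫_{-π}^{π} f(x)·cos(8x) dx.
Evaluate the integral (use parity and integration by parts as needed): a_8 = 0.

Final answer: 0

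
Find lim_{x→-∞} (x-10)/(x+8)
Evaluate the dominant behaviour as x → -∞; each term tends to a finite value or vanishes.
Limit = 1.

Final answer: 1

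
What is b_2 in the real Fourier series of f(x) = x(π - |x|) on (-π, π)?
b_2 = (1/π) ∫_{-π}^{π} f(x)·sin(2x) dx.
Evaluate the integral (use parity and integration by parts as needed): b_2 = 0.

Final answer: 0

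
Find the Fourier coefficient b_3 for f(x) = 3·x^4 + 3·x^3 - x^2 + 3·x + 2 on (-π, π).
b_3 = (1/π) ∫_{-π}^{π} f(x)·sin(3x) dx.
Evaluate the integral (use parity and integration by parts as needed): b_3 = 2/3 + 2·π^2.

Final answer: 2/3 + 2·π^2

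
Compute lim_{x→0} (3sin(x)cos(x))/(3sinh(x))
Both numerator and denominator → 0 as x → 0; this is a 0/0 indeterminate form.
Expand each to leading order near x = 0: numerator ~ 3·x, denominator ~ 3·x.
The limit of the ratio is 1.

Final answer: 1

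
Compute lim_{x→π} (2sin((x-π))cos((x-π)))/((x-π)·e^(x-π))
Both numerator and denominator → 0 as x → π; this is a 0/0 indeterminate form.
Expand each to leading order near x = π: numerator ~ 2·(x - π), denominator ~ (x - π).
The limit of the ratio is 2.

Final answer: 2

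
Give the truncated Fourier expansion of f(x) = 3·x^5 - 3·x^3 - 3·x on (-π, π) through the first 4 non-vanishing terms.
(-126·π^2 + 6·π^4 + 750)·sin(x) + (-3·π^4 - 24 + 18·π^2)·sin(2·x) + (-58·π^2/9 + 62/27 + 2·π^4)·sin(3·x) + (-3·π^4/2 + 15/64 + 27·π^2/8)·sin(4·x)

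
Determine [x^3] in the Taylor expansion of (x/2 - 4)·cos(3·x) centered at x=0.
Expand to order 3: (x/2 - 4)·cos(3·x) = -9·x^3/4 + 18·x^2 + x/2 - 4 + O(x^4).
The coefficient of x^3 is -9/4.

Final answer: -9/4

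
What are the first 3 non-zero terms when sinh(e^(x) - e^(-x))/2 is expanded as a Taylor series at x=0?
19·x^5/40 + 5·x^3/6 + x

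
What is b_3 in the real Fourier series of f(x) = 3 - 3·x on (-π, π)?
b_3 = (1/π) ∫_{-π}^{π} f(x)·sin(3x) dx.
Evaluate the integral (use parity and integration by parts as needed): b_3 = -2.

Final answer: -2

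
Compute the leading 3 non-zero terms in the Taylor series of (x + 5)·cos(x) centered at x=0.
-5·x^2/2 + x + 5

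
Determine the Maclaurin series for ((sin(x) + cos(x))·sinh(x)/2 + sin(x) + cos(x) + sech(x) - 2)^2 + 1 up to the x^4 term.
-3·x^4/4 - 3·x^3/2 + 9·x^2/4 + 1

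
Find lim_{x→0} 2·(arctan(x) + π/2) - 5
Direct substitution at x = 0 gives -5 + π.

Final answer: -5 + π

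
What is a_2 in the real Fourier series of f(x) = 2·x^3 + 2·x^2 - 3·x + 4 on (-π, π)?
a_2 = (1/π) ∫_{-π}^{π} f(x)·cos(2x) dx.
Evaluate the integral (use parity and integration by parts as needed): a_2 = 2.

Final answer: 2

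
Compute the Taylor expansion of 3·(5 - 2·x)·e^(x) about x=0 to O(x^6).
-x^5/8 - 3·x^4/8 - x^3/2 + 3·x^2/2 + 9·x + 15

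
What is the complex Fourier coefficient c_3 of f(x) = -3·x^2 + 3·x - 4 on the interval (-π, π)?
Compute the real Fourier coefficients first: a_3 = 4/3, b_3 = 2.
Then c_3 = (a_3 − i·b_3)/2 = 2/3 - i.

Final answer: 2/3 - i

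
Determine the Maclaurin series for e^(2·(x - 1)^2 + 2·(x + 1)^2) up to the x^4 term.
8·x^4·e^(4) + 4·x^2·e^(4) + e^(4)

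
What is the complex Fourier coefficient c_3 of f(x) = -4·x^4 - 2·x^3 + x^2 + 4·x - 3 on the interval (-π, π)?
Compute the real Fourier coefficients first: a_3 = -76/27 + 32·π^2/9, b_3 = 32/9 - 4·π^2/3.
Then c_3 = (a_3 − i·b_3)/2 = -38/27 + 16·π^2/9 - 16·i/9 + 2·i·π^2/3.

Final answer: -38/27 + 16·π^2/9 - 16·i/9 + 2·i·π^2/3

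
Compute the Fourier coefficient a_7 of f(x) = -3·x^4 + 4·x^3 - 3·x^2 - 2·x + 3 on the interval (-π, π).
a_7 = (1/π) ∫_{-π}^{π} f(x)·cos(7x) dx.
Evaluate the integral (use parity and integration by parts as needed): a_7 = 444/2401 + 24·π^2/49.

Final answer: 444/2401 + 24·π^2/49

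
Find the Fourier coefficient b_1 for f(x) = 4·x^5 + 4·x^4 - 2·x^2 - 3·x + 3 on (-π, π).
b_1 = (1/π) ∫_{-π}^{π} f(x)·sin(1x) dx.
Evaluate the integral (use parity and integration by parts as needed): b_1 = -160·π^2 + 8·π^4 + 954.

Final answer: -160·π^2 + 8·π^4 + 954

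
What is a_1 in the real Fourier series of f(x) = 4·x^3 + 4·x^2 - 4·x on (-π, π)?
a_1 = (1/π) ∫_{-π}^{π} f(x)·cos(1x) dx.
Evaluate the integral (use parity and integration by parts as needed): a_1 = -16.

Final answer: -16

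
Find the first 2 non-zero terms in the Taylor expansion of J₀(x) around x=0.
1 - x^2/4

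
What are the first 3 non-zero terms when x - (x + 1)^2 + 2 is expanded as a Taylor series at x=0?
-x^2 - x + 1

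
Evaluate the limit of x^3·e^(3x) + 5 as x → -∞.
The product is a 0·∞ indeterminate form at x → -∞.
Rewrite the product as x^3 / e^(-3x) (an ∞/∞ form) and apply L'Hôpital, or use the standard hierarchy e^(3|x|) ≫ |x^3| as x → -∞.
The indeterminate product → 0, so the limit = 5.

Final answer: 5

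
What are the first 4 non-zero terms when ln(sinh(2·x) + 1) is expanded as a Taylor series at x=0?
-20·x^4/3 + 4·x^3 - 2·x^2 + 2·x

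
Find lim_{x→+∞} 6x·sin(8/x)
As x → +∞: let u = 8/x → 0⁺; then 6·x·sin(8/x) = 6·8·sin(u)/u → 6·8·1 = 48.
Limit = 48.

Final answer: 48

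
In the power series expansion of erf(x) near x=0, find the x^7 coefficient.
Expand to order 7: erf(x) = -x^7/(21·√(π)) + x^5/(5·√(π)) - 2·x^3/(3·√(π)) + 2·x/√(π) + O(x^8).
The coefficient of x^7 is -1/(21·√(π)).

Final answer: -1/(21·√(π))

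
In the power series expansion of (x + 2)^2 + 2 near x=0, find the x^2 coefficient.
Expand to order 2: (x + 2)^2 + 2 = x^2 + 4·x + 6 + O(x^3).
The coefficient of x^2 is 1.

Final answer: 1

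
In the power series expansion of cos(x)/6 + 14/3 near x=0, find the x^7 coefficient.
Expand to order 7: cos(x)/6 + 14/3 = -x^6/4320 + x^4/144 - x^2/12 + 29/6 + O(x^8).
The coefficient of x^7 is 0.

Final answer: 0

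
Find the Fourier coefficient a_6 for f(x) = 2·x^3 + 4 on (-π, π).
a_6 = (1/π) ∫_{-π}^{π} f(x)·cos(6x) dx.
Evaluate the integral (use parity and integration by parts as needed): a_6 = 0.

Final answer: 0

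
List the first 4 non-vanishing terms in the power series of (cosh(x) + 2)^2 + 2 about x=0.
x^6/20 + x^4/2 + 3·x^2 + 11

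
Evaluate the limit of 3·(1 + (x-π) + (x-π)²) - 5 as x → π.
Direct substitution at x = π gives -2.

Final answer: -2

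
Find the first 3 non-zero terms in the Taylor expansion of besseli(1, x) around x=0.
x^5/384 + x^3/16 + x/2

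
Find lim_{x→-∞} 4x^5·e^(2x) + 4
The product is a 0·∞ indeterminate form at x → -∞.
Rewrite the product as 4x^5 / e^(-2x) (an ∞/∞ form) and apply L'Hôpital, or use the standard hierarchy e^(2|x|) ≫ |x^5| as x → -∞.
The indeterminate product → 0, so the limit = 4.

Final answer: 4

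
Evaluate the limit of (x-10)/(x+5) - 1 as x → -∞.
Evaluate the dominant behaviour as x → -∞; each term tends to a finite value or vanishes.
Limit = 0.

Final answer: 0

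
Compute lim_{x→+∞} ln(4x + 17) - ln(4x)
This is an ∞ − ∞ indeterminate form.
Combine the logarithms: ln(4x+17) − ln(4x) = ln((4x+17)/(4x)) = ln(1 + 17/(4x)) → ln(1) = 0.
Limit = 0.

Final answer: 0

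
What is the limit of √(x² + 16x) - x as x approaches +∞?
This is an ∞ − ∞ indeterminate form.
Multiply and divide by the conjugate √(x²+16x) + x; the x² terms cancel, leaving (16x)/(√(x²+16x)+x) → 16/2 = 8.
Limit = 8.

Final answer: 8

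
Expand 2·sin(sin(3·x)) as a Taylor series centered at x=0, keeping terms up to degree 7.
-3888·x^7/35 + 243·x^5/5 - 18·x^3 + 6·x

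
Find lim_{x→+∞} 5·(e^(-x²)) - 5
Evaluate the dominant behaviour as x → +∞; each term tends to a finite value or vanishes.
Limit = -5.

Final answer: -5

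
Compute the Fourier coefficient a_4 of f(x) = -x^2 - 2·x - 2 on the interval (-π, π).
a_4 = (1/π) ∫_{-π}^{π} f(x)·cos(4x) dx.
Evaluate the integral (use parity and integration by parts as needed): a_4 = -1/4.

Final answer: -1/4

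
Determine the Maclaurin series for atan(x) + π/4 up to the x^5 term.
x^5/5 - x^3/3 + x + π/4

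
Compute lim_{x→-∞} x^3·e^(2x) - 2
The product is a 0·∞ indeterminate form at x → -∞.
Rewrite the product as x^3 / e^(-2x) (an ∞/∞ form) and apply L'Hôpital, or use the standard hierarchy e^(2|x|) ≫ |x^3| as x → -∞.
The indeterminate product → 0, so the limit = -2.

Final answer: -2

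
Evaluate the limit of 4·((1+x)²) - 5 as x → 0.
Direct substitution at x = 0 gives -1.

Final answer: -1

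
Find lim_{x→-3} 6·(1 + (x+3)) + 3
Direct substitution at x = -3 gives 9.

Final answer: 9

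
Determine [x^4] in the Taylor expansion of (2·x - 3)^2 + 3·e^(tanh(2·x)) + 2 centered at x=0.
Expand to order 4: (2·x - 3)^2 + 3·e^(tanh(2·x)) + 2 = -14·x^4 - 4·x^3 + 10·x^2 - 6·x + 14 + O(x^5).
The coefficient of x^4 is -14.

Final answer: -14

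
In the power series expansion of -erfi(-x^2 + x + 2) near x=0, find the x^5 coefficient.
Expand to order 5: -erfi(-x^2 + x + 2) = 11·x^5·e^(4)/(3·√(π)) + 20·x^4·e^(4)/(3·√(π)) + 2·x^3·e^(4)/√(π) - 2·x^2·e^(4)/√(π) - 2·x·e^(4)/√(π) - erfi(2) + O(x^6).
The coefficient of x^5 is 11·e^(4)/(3·√(π)).

Final answer: 11·e^(4)/(3·√(π))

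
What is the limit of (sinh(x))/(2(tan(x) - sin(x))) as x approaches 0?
Both numerator and denominator → 0 as x → 0; this is a 0/0 indeterminate form.
Expand each to leading order near x = 0: numerator ~ x, denominator ~ x^3.
The limit of the ratio is ∞.

Final answer: ∞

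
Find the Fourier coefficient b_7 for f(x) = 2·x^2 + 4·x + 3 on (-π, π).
b_7 = (1/π) ∫_{-π}^{π} f(x)·sin(7x) dx.
Evaluate the integral (use parity and integration by parts as needed): b_7 = 8/7.

Final answer: 8/7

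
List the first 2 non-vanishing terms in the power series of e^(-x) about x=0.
1 - x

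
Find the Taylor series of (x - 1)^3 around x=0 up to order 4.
x^3 - 3·x^2 + 3·x - 1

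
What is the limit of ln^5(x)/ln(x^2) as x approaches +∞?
This is an ∞/∞ indeterminate form as x → +∞.
Write ln(x^2) = 2·ln(x), reducing the quotient to ln^4(x)/2 → ∞.
Limit = ∞.

Final answer: ∞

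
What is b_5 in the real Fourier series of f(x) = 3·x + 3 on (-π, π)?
b_5 = (1/π) ∫_{-π}^{π} f(x)·sin(5x) dx.
Evaluate the integral (use parity and integration by parts as needed): b_5 = 6/5.

Final answer: 6/5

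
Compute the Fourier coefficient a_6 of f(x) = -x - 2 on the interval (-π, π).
a_6 = (1/π) ∫_{-π}^{π} f(x)·cos(6x) dx.
Evaluate the integral (use parity and integration by parts as needed): a_6 = 0.

Final answer: 0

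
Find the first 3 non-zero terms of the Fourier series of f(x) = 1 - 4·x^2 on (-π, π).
16·cos(x) - 4·cos(2·x) - 4·π^2/3 + 1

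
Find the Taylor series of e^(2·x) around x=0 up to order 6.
4·x^6/45 + 4·x^5/15 + 2·x^4/3 + 4·x^3/3 + 2·x^2 + 2·x + 1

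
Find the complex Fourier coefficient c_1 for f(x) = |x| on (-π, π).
Compute the real Fourier coefficients first: a_1 = -4/π, b_1 = 0.
Then c_1 = (a_1 − i·b_1)/2 = -2/π.

Final answer: -2/π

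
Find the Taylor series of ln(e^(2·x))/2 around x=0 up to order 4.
x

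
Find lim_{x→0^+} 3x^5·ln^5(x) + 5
The product is a 0·∞ indeterminate form at x → 0⁺.
Rewrite the product as 3·ln^5(x) / x^(-5) and apply L'Hôpital, or use the standard hierarchy x^(-5) ≫ |ln x|^5 as x → 0⁺.
The indeterminate product → 0, so the limit = 5.

Final answer: 5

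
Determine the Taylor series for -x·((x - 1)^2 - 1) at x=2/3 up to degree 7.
16/27 + 4·(x - 2/3)/3 - (x - 2/3)^3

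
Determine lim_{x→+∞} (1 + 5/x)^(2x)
As x → +∞: write (1 + 5/x)^(2x) = ((1 + 5/x)^x)^2 → (e^5)^2 = e^10.
Limit = e^(10).

Final answer: e^(10)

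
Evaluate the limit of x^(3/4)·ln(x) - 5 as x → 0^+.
The product is a 0·∞ indeterminate form at x → 0⁺.
Rewrite the product as ln(x) / x^(-3/4) and apply L'Hôpital, or use the standard hierarchy x^(-3/4) ≫ |ln x| as x → 0⁺.
The indeterminate product → 0, so the limit = -5.

Final answer: -5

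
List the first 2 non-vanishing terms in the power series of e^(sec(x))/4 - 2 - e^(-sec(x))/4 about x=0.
x^2·(e^(-1)/8 + e/8) - 2 - e^(-1)/4 + e/4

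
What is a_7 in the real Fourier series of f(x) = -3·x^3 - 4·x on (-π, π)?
a_7 = (1/π) ∫_{-π}^{π} f(x)·cos(7x) dx.
Evaluate the integral (use parity and integration by parts as needed): a_7 = 0.

Final answer: 0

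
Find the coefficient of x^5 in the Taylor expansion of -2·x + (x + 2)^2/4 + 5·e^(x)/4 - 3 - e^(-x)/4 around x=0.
Expand to order 5: -2·x + (x + 2)^2/4 + 5·e^(x)/4 - 3 - e^(-x)/4 = x^5/80 + x^4/24 + x^3/4 + 3·x^2/4 + x/2 - 1 + O(x^6).
The coefficient of x^5 is 1/80.

Final answer: 1/80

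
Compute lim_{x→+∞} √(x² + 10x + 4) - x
This is an ∞ − ∞ indeterminate form.
Multiply and divide by the conjugate √(x²+10x + 4) + x; the x² terms cancel, leaving (10x + 4)/(√(x²+10x + 4)+x) → 10/2 = 5.
Limit = 5.

Final answer: 5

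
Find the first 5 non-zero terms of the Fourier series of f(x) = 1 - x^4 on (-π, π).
(-48 + 8·π^2)·cos(x) + (3 - 2·π^2)·cos(2·x) + (-16/27 + 8·π^2/9)·cos(3·x) + (3/16 - π^2/2)·cos(4·x) - π^4/5 + 1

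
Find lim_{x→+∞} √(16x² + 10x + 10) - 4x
As x → +∞: multiply by the conjugate to get (10x+10)/(√(16x²+10x+10)+4x); the denominator ~ 8x, so the limit is 10/8 = 5/4.
Limit = 5/4.

Final answer: 5/4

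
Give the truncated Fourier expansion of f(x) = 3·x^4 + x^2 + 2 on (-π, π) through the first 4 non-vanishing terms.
(140 - 24·π^2)·cos(x) + (-8 + 6·π^2)·cos(2·x) + (4/3 - 8·π^2/3)·cos(3·x) + 2 + π^2/3 + 3·π^4/5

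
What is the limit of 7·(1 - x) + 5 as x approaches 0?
Direct substitution at x = 0 gives 12.

Final answer: 12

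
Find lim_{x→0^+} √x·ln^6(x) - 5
The product is a 0·∞ indeterminate form at x → 0⁺.
Rewrite the product as ln^6(x) / x^(-1/2) and apply L'Hôpital, or use the standard hierarchy x^(-1/2) ≫ |ln x|^6 as x → 0⁺.
The indeterminate product → 0, so the limit = -5.

Final answer: -5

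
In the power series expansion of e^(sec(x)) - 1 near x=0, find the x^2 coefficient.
Expand to order 2: e^(sec(x)) - 1 = e·x^2/2 - 1 + e + O(x^3).
The coefficient of x^2 is e/2.

Final answer: e/2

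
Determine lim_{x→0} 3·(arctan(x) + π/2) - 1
Direct substitution at x = 0 gives -1 + 3·π/2.

Final answer: -1 + 3·π/2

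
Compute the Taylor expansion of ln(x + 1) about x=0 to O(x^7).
-x^6/6 + x^5/5 - x^4/4 + x^3/3 - x^2/2 + x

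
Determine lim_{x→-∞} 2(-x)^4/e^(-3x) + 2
The quotient is an ∞/∞ indeterminate form as x → -∞.
Compare growth rates of the dominant terms (exponentials ≫ polynomials ≫ logarithms), or apply L'Hôpital's rule; the quotient → 0.
Adding the constant: 0 + 2 = 2. Limit = 2.

Final answer: 2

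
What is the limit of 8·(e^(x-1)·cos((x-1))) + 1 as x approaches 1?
Direct substitution at x = 1 gives 9.

Final answer: 9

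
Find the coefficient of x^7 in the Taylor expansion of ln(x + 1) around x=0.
Expand to order 7: ln(x + 1) = x^7/7 - x^6/6 + x^5/5 - x^4/4 + x^3/3 - x^2/2 + x + O(x^8).
The coefficient of x^7 is 1/7.

Final answer: 1/7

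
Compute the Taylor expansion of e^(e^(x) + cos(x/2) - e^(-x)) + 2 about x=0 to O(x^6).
61·e·x^5/80 + 35·e·x^4/32 + 17·e·x^3/12 + 15·e·x^2/8 + 2·e·x + 2 + e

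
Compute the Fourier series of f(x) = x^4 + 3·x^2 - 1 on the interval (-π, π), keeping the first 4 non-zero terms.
(36 - 8·π^2)·cos(x) + 2·π^2·cos(2·x) + (-8·π^2/9 - 20/27)·cos(3·x) - 1 + π^2 + π^4/5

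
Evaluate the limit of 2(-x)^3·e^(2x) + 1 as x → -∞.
The product is a 0·∞ indeterminate form at x → -∞.
Rewrite the product as 2(-x)^3 / e^(-2x) (an ∞/∞ form) and apply L'Hôpital, or use the standard hierarchy e^(2|x|) ≫ |(-x)^3| as x → -∞.
The indeterminate product → 0, so the limit = 1.

Final answer: 1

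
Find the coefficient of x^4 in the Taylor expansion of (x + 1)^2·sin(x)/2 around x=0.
Expand to order 4: (x + 1)^2·sin(x)/2 = -x^4/6 + 5·x^3/12 + x^2 + x/2 + O(x^5).
The coefficient of x^4 is -1/6.

Final answer: -1/6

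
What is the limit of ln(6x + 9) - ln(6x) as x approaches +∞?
This is an ∞ − ∞ indeterminate form.
Combine the logarithms: ln(6x+9) − ln(6x) = ln((6x+9)/(6x)) = ln(1 + 9/(6x)) → ln(1) = 0.
Limit = 0.

Final answer: 0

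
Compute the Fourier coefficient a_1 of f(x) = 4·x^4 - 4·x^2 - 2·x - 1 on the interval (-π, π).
a_1 = (1/π) ∫_{-π}^{π} f(x)·cos(1x) dx.
Evaluate the integral (use parity and integration by parts as needed): a_1 = 208 - 32·π^2.

Final answer: 208 - 32·π^2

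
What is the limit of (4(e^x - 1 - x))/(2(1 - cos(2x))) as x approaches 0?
Both numerator and denominator → 0 as x → 0; this is a 0/0 indeterminate form.
Expand each to leading order near x = 0: numerator ~ 2·x^2, denominator ~ 4·x^2.
The limit of the ratio is 1/2.

Final answer: 1/2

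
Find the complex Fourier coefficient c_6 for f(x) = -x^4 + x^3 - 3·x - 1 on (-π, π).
Compute the real Fourier coefficients first: a_6 = 1/27 - 2·π^2/9, b_6 = 19/18 - π^2/3.
Then c_6 = (a_6 − i·b_6)/2 = -π^2/9 + 1/54 - 19·i/36 + i·π^2/6.

Final answer: -π^2/9 + 1/54 - 19·i/36 + i·π^2/6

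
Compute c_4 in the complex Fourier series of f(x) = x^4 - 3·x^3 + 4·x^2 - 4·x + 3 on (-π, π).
Compute the real Fourier coefficients first: a_4 = 13/16 + π^2/2, b_4 = 23/16 + 3·π^2/2.
Then c_4 = (a_4 − i·b_4)/2 = 13/32 + π^2/4 - 3·i·π^2/4 - 23·i/32.

Final answer: 13/32 + π^2/4 - 3·i·π^2/4 - 23·i/32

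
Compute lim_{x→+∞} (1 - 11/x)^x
As x → +∞: this is the defining limit (1 - 11/x)^x → e^(-11).
Limit = e^(-11).

Final answer: e^(-11)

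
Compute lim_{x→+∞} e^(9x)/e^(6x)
This is an ∞/∞ indeterminate form as x → +∞.
Rewrite e^(9x)/e^(6x) = e^((9−6)x) = e^(3x); the exponent coefficient is 3 > 0 so e^(3x) → ∞.
Limit = ∞.

Final answer: ∞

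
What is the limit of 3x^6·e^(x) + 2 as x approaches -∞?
The product is a 0·∞ indeterminate form at x → -∞.
Rewrite the product as 3x^6 / e^(-x) (an ∞/∞ form) and apply L'Hôpital, or use the standard hierarchy e^(|x|) ≫ |x^6| as x → -∞.
The indeterminate product → 0, so the limit = 2.

Final answer: 2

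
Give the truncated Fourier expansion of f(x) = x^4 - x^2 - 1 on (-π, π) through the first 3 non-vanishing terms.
(52 - 8·π^2)·cos(x) + (-4 + 2·π^2)·cos(2·x) - π^2/3 - 1 + π^4/5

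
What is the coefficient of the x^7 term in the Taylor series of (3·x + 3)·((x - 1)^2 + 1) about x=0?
Expand to order 7: (3·x + 3)·((x - 1)^2 + 1) = 3·x^3 - 3·x^2 + 6 + O(x^8).
The coefficient of x^7 is 0.

Final answer: 0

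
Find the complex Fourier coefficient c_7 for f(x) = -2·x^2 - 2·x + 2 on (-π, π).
Compute the real Fourier coefficients first: a_7 = 8/49, b_7 = -4/7.
Then c_7 = (a_7 − i·b_7)/2 = 4/49 + 2·i/7.

Final answer: 4/49 + 2·i/7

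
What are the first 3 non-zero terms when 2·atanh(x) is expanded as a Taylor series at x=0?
2·x^5/5 + 2·x^3/3 + 2·x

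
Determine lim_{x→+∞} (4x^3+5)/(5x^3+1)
This is an ∞/∞ indeterminate form as x → +∞.
Divide numerator and denominator by x^3 and let the lower-order terms vanish; the leading terms give 4/5.
Limit = 4/5.

Final answer: 4/5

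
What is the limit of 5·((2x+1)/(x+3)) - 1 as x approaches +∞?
Evaluate the dominant behaviour as x → +∞; each term tends to a finite value or vanishes.
Limit = 9.

Final answer: 9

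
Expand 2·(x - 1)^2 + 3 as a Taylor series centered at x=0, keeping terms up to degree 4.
2·x^2 - 4·x + 5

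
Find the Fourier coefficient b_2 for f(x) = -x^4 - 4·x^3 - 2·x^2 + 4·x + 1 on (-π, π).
b_2 = (1/π) ∫_{-π}^{π} f(x)·sin(2x) dx.
Evaluate the integral (use parity and integration by parts as needed): b_2 = -10 + 4·π^2.

Final answer: -10 + 4·π^2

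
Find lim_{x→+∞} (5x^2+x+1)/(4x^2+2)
This is an ∞/∞ indeterminate form as x → +∞.
Divide numerator and denominator by x^2 and let the lower-order terms vanish; the leading terms give 5/4.
Limit = 5/4.

Final answer: 5/4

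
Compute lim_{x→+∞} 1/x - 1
Evaluate the dominant behaviour as x → +∞; each term tends to a finite value or vanishes.
Limit = -1.

Final answer: -1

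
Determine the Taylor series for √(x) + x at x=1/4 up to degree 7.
3/4 + 2·(x - 1/4) - (x - 1/4)^2 + 2·(x - 1/4)^3 - 5·(x - 1/4)^4 + 14·(x - 1/4)^5 - 42·(x - 1/4)^6 + 132·(x - 1/4)^7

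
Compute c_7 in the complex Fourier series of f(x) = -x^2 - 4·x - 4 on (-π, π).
Compute the real Fourier coefficients first: a_7 = 4/49, b_7 = -8/7.
Then c_7 = (a_7 − i·b_7)/2 = 2/49 + 4·i/7.

Final answer: 2/49 + 4·i/7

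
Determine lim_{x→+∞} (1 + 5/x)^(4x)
As x → +∞: write (1 + 5/x)^(4x) = ((1 + 5/x)^x)^4 → (e^5)^4 = e^20.
Limit = e^(20).

Final answer: e^(20)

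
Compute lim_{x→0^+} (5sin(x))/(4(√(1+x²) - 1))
Both numerator and denominator → 0 as x → 0^+; this is a 0/0 indeterminate form.
Expand each to leading order near x = 0: numerator ~ 5·x, denominator ~ 2·x^2.
The limit of the ratio is ∞.

Final answer: ∞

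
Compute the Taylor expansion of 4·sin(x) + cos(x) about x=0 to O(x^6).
x^5/30 + x^4/24 - 2·x^3/3 - x^2/2 + 4·x + 1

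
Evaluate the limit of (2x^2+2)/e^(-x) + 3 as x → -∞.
The quotient is an ∞/∞ indeterminate form as x → -∞.
Compare growth rates of the dominant terms (exponentials ≫ polynomials ≫ logarithms), or apply L'Hôpital's rule; the quotient → 0.
Adding the constant: 0 + 3 = 3. Limit = 3.

Final answer: 3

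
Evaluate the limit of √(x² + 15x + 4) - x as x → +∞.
This is an ∞ − ∞ indeterminate form.
Multiply and divide by the conjugate √(x²+15x + 4) + x; the x² terms cancel, leaving (15x + 4)/(√(x²+15x + 4)+x) → 15/2.
Limit = 15/2.

Final answer: 15/2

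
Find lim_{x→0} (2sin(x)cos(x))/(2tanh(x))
Both numerator and denominator → 0 as x → 0; this is a 0/0 indeterminate form.
Expand each to leading order near x = 0: numerator ~ 2·x, denominator ~ 2·x.
The limit of the ratio is 1.

Final answer: 1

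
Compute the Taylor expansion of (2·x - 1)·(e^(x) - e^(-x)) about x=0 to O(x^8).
-x^7/2520 + x^6/30 - x^5/60 + 2·x^4/3 - x^3/3 + 4·x^2 - 2·x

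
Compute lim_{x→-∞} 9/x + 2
Evaluate the dominant behaviour as x → -∞; each term tends to a finite value or vanishes.
Limit = 2.

Final answer: 2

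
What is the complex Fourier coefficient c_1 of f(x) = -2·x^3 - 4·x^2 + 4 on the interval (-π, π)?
Compute the real Fourier coefficients first: a_1 = 16, b_1 = 24 - 4·π^2.
Then c_1 = (a_1 − i·b_1)/2 = 8 - 12·i + 2·i·π^2.

Final answer: 8 - 12·i + 2·i·π^2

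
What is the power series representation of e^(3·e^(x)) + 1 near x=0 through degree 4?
103·x^4·e^(3)/8 + 19·x^3·e^(3)/2 + 6·x^2·e^(3) + 3·x·e^(3) + 1 + e^(3)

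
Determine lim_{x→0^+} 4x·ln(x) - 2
The product is a 0·∞ indeterminate form at x → 0⁺.
Rewrite the product as 4·ln(x) / x^(-1) and apply L'Hôpital, or use the standard hierarchy x^(-1) ≫ |ln x| as x → 0⁺.
The indeterminate product → 0, so the limit = -2.

Final answer: -2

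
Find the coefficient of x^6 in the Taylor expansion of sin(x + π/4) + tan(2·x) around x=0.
Expand to order 6: sin(x + π/4) + tan(2·x) = -√(2)·x^6/1440 + x^5·(√(2)/240 + 64/15) + √(2)·x^4/48 + x^3·(8/3 - √(2)/12) - √(2)·x^2/4 + x·(√(2)/2 + 2) + √(2)/2 + O(x^7).
The coefficient of x^6 is -√(2)/1440.

Final answer: -√(2)/1440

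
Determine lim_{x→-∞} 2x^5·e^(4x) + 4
The product is a 0·∞ indeterminate form at x → -∞.
Rewrite the product as 2x^5 / e^(-4x) (an ∞/∞ form) and apply L'Hôpital, or use the standard hierarchy e^(4|x|) ≫ |x^5| as x → -∞.
The indeterminate product → 0, so the limit = 4.

Final answer: 4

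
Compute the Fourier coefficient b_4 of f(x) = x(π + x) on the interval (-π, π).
b_4 = (1/π) ∫_{-π}^{π} f(x)·sin(4x) dx.
Evaluate the integral (use parity and integration by parts as needed): b_4 = -π/2.

Final answer: -π/2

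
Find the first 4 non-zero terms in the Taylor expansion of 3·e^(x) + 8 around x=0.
x^3/2 + 3·x^2/2 + 3·x + 11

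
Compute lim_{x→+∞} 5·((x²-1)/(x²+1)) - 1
Evaluate the dominant behaviour as x → +∞; each term tends to a finite value or vanishes.
Limit = 4.

Final answer: 4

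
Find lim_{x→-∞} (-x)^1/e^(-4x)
This is an ∞/∞ indeterminate form as x → -∞.
Compare growth rates of the dominant terms (exponentials ≫ polynomials ≫ logarithms), or apply L'Hôpital's rule; the quotient → 0.
Limit = 0.

Final answer: 0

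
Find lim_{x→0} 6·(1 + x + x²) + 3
Direct substitution at x = 0 gives 9.

Final answer: 9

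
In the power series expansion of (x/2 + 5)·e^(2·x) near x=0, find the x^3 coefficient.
Expand to order 3: (x/2 + 5)·e^(2·x) = 23·x^3/3 + 11·x^2 + 21·x/2 + 5 + O(x^4).
The coefficient of x^3 is 23/3.

Final answer: 23/3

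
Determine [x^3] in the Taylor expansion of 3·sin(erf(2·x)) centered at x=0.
Expand to order 3: 3·sin(erf(2·x)) = x^3·(-16/√(π) - 32/π^(3/2)) + 12·x/√(π) + O(x^4).
The coefficient of x^3 is -16/√(π) - 32/π^(3/2).

Final answer: -16/√(π) - 32/π^(3/2)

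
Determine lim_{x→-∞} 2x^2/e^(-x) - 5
The quotient is an ∞/∞ indeterminate form as x → -∞.
Compare growth rates of the dominant terms (exponentials ≫ polynomials ≫ logarithms), or apply L'Hôpital's rule; the quotient → 0.
Adding the constant: 0 - 5 = -5. Limit = -5.

Final answer: -5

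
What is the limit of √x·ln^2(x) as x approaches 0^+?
This is a 0·∞ indeterminate form at x → 0⁺.
Rewrite the product as ln^2(x) / x^(-1/2) and apply L'Hôpital, or use the standard hierarchy x^(-1/2) ≫ |ln x|^2 as x → 0⁺.
The indeterminate product → 0, so the limit = 0.

Final answer: 0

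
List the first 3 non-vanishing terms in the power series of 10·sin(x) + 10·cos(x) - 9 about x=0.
-5·x^2 + 10·x + 1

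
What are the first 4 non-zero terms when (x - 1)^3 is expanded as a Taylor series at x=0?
x^3 - 3·x^2 + 3·x - 1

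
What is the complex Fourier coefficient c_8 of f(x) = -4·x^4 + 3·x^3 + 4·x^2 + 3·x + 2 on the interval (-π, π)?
Compute the real Fourier coefficients first: a_8 = 19/64 - π^2/2, b_8 = -3·π^2/4 - 87/128.
Then c_8 = (a_8 − i·b_8)/2 = -π^2/4 + 19/128 + 87·i/256 + 3·i·π^2/8.

Final answer: -π^2/4 + 19/128 + 87·i/256 + 3·i·π^2/8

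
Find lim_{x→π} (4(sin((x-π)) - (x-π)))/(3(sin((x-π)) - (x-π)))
Both numerator and denominator → 0 as x → π; this is a 0/0 indeterminate form.
Expand each to leading order near x = π: numerator ~ -2·(x - π)^3/3, denominator ~ -(x - π)^3/2.
The limit of the ratio is 4/3.

Final answer: 4/3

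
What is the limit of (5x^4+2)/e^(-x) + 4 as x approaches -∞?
The quotient is an ∞/∞ indeterminate form as x → -∞.
Compare growth rates of the dominant terms (exponentials ≫ polynomials ≫ logarithms), or apply L'Hôpital's rule; the quotient → 0.
Adding the constant: 0 + 4 = 4. Limit = 4.

Final answer: 4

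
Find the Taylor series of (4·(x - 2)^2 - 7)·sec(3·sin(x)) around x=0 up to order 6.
41433·x^6/80 - 246·x^5 + 1251·x^4/8 - 72·x^3 + 89·x^2/2 - 16·x + 9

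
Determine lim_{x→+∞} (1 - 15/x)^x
As x → +∞: this is the defining limit (1 - 15/x)^x → e^(-15).
Limit = e^(-15).

Final answer: e^(-15)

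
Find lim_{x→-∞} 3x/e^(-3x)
This is an ∞/∞ indeterminate form as x → -∞.
Compare growth rates of the dominant terms (exponentials ≫ polynomials ≫ logarithms), or apply L'Hôpital's rule; the quotient → 0.
Limit = 0.

Final answer: 0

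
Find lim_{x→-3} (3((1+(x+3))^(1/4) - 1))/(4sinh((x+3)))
Both numerator and denominator → 0 as x → -3; this is a 0/0 indeterminate form.
Expand each to leading order near x = -3: numerator ~ 3·(x + 3)/4, denominator ~ 4·(x + 3).
The limit of the ratio is 3/16.

Final answer: 3/16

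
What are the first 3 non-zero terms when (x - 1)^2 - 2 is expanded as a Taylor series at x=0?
x^2 - 2·x - 1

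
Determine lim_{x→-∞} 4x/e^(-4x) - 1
The quotient is an ∞/∞ indeterminate form as x → -∞.
Compare growth rates of the dominant terms (exponentials ≫ polynomials ≫ logarithms), or apply L'Hôpital's rule; the quotient → 0.
Adding the constant: 0 - 1 = -1. Limit = -1.

Final answer: -1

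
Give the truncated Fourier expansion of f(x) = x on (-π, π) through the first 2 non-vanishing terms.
2·sin(x) - sin(2·x)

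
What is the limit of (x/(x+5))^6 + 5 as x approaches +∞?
As x → +∞: x/(x+5) = 1/(1 + 5/x) → 1, and the 6th power of a limit-1 base also → 1; with the additive constant, 1 + 5 = 6.
Limit = 6.

Final answer: 6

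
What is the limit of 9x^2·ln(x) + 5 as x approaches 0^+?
The product is a 0·∞ indeterminate form at x → 0⁺.
Rewrite the product as 9·ln(x) / x^(-2) and apply L'Hôpital, or use the standard hierarchy x^(-2) ≫ |ln x| as x → 0⁺.
The indeterminate product → 0, so the limit = 5.

Final answer: 5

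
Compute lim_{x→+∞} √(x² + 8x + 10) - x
This is an ∞ − ∞ indeterminate form.
Multiply and divide by the conjugate √(x²+8x + 10) + x; the x² terms cancel, leaving (8x + 10)/(√(x²+8x + 10)+x) → 8/2 = 4.
Limit = 4.

Final answer: 4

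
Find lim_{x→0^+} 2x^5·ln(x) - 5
The product is a 0·∞ indeterminate form at x → 0⁺.
Rewrite the product as 2·ln(x) / x^(-5) and apply L'Hôpital, or use the standard hierarchy x^(-5) ≫ |ln x| as x → 0⁺.
The indeterminate product → 0, so the limit = -5.

Final answer: -5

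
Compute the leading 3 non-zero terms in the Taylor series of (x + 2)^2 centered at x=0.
x^2 + 4·x + 4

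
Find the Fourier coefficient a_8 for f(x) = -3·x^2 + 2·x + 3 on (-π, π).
a_8 = (1/π) ∫_{-π}^{π} f(x)·cos(8x) dx.
Evaluate the integral (use parity and integration by parts as needed): a_8 = -3/16.

Final answer: -3/16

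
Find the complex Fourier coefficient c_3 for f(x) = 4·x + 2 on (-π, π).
Compute the real Fourier coefficients first: a_3 = 0, b_3 = 8/3.
Then c_3 = (a_3 − i·b_3)/2 = -4·i/3.

Final answer: -4·i/3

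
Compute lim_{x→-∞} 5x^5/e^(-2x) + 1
The quotient is an ∞/∞ indeterminate form as x → -∞.
Compare growth rates of the dominant terms (exponentials ≫ polynomials ≫ logarithms), or apply L'Hôpital's rule; the quotient → 0.
Adding the constant: 0 + 1 = 1. Limit = 1.

Final answer: 1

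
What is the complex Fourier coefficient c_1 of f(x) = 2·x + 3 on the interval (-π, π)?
Compute the real Fourier coefficients first: a_1 = 0, b_1 = 4.
Then c_1 = (a_1 − i·b_1)/2 = -2·i.

Final answer: -2·i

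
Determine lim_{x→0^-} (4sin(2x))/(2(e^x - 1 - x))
Both numerator and denominator → 0 as x → 0^-; this is a 0/0 indeterminate form.
Expand each to leading order near x = 0: numerator ~ 8·x, denominator ~ x^2.
The limit of the ratio is -∞.

Final answer: -∞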